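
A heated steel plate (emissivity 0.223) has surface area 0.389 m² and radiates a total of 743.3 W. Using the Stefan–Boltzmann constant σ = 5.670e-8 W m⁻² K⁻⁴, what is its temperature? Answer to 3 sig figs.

T ≈ 623 K

Area A = 0.389 m².
P = εσAT⁴ ⇒ T = (P/(εσA))^(1/4) = (743.3/(0.223×5.670×10⁻⁸×0.389))^(1/4) = 623 K.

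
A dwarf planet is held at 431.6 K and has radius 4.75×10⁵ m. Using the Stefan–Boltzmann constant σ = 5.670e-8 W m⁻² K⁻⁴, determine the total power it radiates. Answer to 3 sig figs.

P ≈ 5.58×10¹⁵ W

Surface area A = 4πR² = 4π(4.75×10⁵ m)² = 2.83529×10¹² m².
P = σAT⁴ = 5.670×10⁻⁸ × 2.83529×10¹² × (431.6)⁴ = 5.58×10¹⁵ W.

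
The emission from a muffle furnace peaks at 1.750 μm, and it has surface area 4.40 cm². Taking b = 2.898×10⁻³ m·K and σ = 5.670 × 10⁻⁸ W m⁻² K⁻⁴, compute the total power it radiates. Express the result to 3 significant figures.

P ≈ 188 W

Wien's law: T = b/λ_max = 2.898×10⁻³/1.750×10⁻⁶ = 1656.00 K.
Area A = 4.40 cm² = 4.40×10⁻⁴ m².
Then P = σAT⁴ = 5.670×10⁻⁸×4.40×10⁻⁴×(1656.00)⁴ = 188 W.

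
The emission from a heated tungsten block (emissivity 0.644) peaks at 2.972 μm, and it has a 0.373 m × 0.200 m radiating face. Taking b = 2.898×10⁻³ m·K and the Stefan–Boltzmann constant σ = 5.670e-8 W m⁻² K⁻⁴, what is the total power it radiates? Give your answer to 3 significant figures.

Wien's law: T = b/λ_max = 2.898×10⁻³/2.972×10⁻⁶ = 975.101 K.
Area A = 0.373 × 0.200 = 0.0746 m².
Then P = εσAT⁴ = 0.644×5.670×10⁻⁸×0.0746×(975.101)⁴ = 2.46×10³ W.

P ≈ 2.46×10³ W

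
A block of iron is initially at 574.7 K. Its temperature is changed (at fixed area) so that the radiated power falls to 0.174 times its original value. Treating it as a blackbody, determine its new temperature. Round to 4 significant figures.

P ∝ T⁴, so T₂/T₁ = (P₂/P₁)^(1/4) = (0.174)^(1/4) = 0.645858.
T₂ = 574.7 × 0.645858 = 371.2 K.

T₂ ≈ 371.2 K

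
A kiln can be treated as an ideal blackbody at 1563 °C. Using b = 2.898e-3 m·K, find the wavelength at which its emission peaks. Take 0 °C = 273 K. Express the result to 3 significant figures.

λ_max ≈ 1.58 μm

T = 1563 °C + 273 = 1836 K.
Wien's displacement law: λ_max = b/T = (2.898×10⁻³ m·K)/(1836 K) = 1.578×10⁻⁶ m.
That is 1.58 μm, in the infrared range.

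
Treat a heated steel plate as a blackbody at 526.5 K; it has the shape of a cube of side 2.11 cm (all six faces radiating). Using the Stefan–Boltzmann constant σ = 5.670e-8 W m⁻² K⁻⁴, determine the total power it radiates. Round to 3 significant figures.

Area A = 6s² = 6×(0.0211 m)² = 2.67126×10⁻³ m².
P = σAT⁴ = 5.670×10⁻⁸ × 2.67126×10⁻³ × (526.5)⁴ = 11.6 W.

P ≈ 11.6 W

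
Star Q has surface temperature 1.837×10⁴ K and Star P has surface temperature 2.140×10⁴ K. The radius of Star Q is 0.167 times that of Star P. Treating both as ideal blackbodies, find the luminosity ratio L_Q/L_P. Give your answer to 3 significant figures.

L ∝ R²T⁴, so L_Q/L_P = (R_Q/R_P)²(T_Q/T_P)⁴ = (0.167)² × (1.837×10⁴/2.140×10⁴)⁴ = 0.027889 × 0.542977 = 0.0151.

L_Q/L_P ≈ 0.0151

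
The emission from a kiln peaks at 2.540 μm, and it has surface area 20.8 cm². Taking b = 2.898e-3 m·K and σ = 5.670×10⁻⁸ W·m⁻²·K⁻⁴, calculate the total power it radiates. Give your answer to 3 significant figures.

Wien's law: T = b/λ_max = 2.898×10⁻³/2.540×10⁻⁶ = 1140.94 K.
Area A = 20.8 cm² = 2.08×10⁻³ m².
Then P = σAT⁴ = 5.670×10⁻⁸×2.08×10⁻³×(1140.94)⁴ = 200 W.

P ≈ 200 W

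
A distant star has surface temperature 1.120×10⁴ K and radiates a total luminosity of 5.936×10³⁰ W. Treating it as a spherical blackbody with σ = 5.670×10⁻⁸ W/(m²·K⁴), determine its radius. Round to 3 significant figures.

L = 4πR²σT⁴ ⇒ R = √(L/(4πσT⁴)).
σT⁴ = 8.92185×10⁸ W/m², so R = √(5.936×10³⁰/(4π×8.92185×10⁸)) = 2.30×10¹⁰ m.

R ≈ 2.30×10¹⁰ m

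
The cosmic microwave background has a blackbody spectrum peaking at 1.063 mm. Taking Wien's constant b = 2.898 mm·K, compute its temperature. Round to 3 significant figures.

Wien's law gives T = b/λ_max = (2.898×10⁻³ m·K)/(1.063×10⁻³ m) = 2.73 K.

T ≈ 2.73 K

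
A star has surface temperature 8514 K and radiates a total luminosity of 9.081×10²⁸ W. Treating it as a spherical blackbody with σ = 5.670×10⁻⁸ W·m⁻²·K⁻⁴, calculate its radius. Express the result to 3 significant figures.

L = 4πR²σT⁴ ⇒ R = √(L/(4πσT⁴)).
σT⁴ = 2.97932×10⁸ W/m², so R = √(9.081×10²⁸/(4π×2.97932×10⁸)) = 4.92×10⁹ m.

R ≈ 4.92×10⁹ m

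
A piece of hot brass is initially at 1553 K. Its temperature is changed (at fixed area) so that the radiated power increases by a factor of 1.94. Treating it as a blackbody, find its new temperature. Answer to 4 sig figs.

P ∝ T⁴, so T₂/T₁ = (P₂/P₁)^(1/4) = (1.94)^(1/4) = 1.18019.
T₂ = 1553 × 1.18019 = 1833 K.

T₂ ≈ 1833 K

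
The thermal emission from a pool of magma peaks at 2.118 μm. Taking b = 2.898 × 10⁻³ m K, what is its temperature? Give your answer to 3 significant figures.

Wien's law gives T = b/λ_max = (2.898×10⁻³ m·K)/(2.118×10⁻⁶ m) = 1.37×10³ K.

T ≈ 1.37×10³ K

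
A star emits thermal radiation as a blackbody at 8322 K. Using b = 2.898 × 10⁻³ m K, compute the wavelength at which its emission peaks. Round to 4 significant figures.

Wien's displacement law: λ_max = b/T = (2.898×10⁻³ m·K)/(8322 K) = 3.4823×10⁻⁷ m.
That is 348.2 nm, in the ultraviolet range.

λ_max ≈ 348.2 nm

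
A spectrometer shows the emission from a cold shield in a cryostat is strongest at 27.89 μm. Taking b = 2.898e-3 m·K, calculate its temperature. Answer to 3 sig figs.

Wien's law gives T = b/λ_max = (2.898×10⁻³ m·K)/(2.789×10⁻⁵ m) = 104 K.

T ≈ 104 K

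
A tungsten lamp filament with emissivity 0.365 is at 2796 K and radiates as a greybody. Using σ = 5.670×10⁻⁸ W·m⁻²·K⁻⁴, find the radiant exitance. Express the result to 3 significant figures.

I ≈ 1.26×10⁶ W/m²

Stefan–Boltzmann: I = εσT⁴ = 0.365 × 5.670×10⁻⁸ × (2796)⁴ = 1.26×10⁶ W/m².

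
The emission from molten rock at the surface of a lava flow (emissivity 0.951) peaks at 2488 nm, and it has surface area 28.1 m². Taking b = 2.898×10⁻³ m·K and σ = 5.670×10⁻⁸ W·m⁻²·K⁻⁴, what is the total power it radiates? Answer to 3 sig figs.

P ≈ 2.79×10⁶ W

Wien's law: T = b/λ_max = 2.898×10⁻³/2.488×10⁻⁶ = 1164.79 K.
Area A = 28.1 m².
Then P = εσAT⁴ = 0.951×5.670×10⁻⁸×28.1×(1164.79)⁴ = 2.79×10⁶ W.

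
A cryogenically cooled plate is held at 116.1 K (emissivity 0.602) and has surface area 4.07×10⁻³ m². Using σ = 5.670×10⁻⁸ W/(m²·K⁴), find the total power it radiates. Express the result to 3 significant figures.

P ≈ 0.0252 W

Area A = 4.07×10⁻³ m².
P = εσAT⁴ = 0.602 × 5.670×10⁻⁸ × 4.07×10⁻³ × (116.1)⁴ = 0.0252 W.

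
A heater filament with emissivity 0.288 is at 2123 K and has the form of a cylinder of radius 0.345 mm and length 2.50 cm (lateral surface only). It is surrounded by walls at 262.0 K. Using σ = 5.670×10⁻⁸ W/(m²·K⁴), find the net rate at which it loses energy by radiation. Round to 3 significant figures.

Net loss ≈ 18.0 W

Lateral area A = 2πrL = 2π×3.45×10⁻⁴×0.0250 = 5.41925×10⁻⁵ m².
Net radiated power P_net = εσA(T⁴ − T₀⁴) = 0.288×5.670×10⁻⁸×5.41925×10⁻⁵×(2123⁴ − 262.0⁴).
T⁴ − T₀⁴ = 2.03142×10¹³ − 4.71200×10⁹ = 2.03095×10¹³ K⁴, so P_net = 18.0 W.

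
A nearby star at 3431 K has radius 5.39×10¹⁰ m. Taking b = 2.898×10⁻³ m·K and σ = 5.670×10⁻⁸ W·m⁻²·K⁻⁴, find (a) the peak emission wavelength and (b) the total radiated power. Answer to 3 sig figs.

(a) λ_max = b/T = 2.898×10⁻³/3431 = 8.447×10⁻⁷ m = 0.845 μm.
Surface area A = 4πR² = 4π(5.39×10¹⁰ m)² = 3.65079×10²² m².
(b) P = σAT⁴ = 5.670×10⁻⁸×3.65079×10²²×(3431)⁴ = 2.87×10²⁹ W.

λ_max ≈ 0.845 μm; P ≈ 2.87×10²⁹ W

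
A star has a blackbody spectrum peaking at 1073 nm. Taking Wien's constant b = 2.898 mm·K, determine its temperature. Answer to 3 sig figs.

Wien's law gives T = b/λ_max = (2.898×10⁻³ m·K)/(1.073×10⁻⁶ m) = 2.70×10³ K.

T ≈ 2.70×10³ K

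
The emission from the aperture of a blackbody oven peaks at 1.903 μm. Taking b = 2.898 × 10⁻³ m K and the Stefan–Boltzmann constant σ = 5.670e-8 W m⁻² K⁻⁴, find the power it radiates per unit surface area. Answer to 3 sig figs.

Wien's law: T = b/λ_max = 2.898×10⁻³/1.903×10⁻⁶ = 1522.86 K.
Then I = σT⁴ = 5.670×10⁻⁸×(1522.86)⁴ = 3.05×10⁵ W/m².

I ≈ 3.05×10⁵ W/m²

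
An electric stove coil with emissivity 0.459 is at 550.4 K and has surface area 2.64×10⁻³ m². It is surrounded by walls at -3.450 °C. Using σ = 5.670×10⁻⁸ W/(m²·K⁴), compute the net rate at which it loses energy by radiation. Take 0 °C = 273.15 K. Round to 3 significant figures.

Surroundings: T = -3.450 °C + 273.15 = 269.700 K.
Area A = 2.64×10⁻³ m².
Net radiated power P_net = εσA(T⁴ − T₀⁴) = 0.459×5.670×10⁻⁸×2.64×10⁻³×(550.4⁴ − 269.700⁴).
T⁴ − T₀⁴ = 9.17727×10¹⁰ − 5.29083×10⁹ = 8.64819×10¹⁰ K⁴, so P_net = 5.94 W.

Net loss ≈ 5.94 W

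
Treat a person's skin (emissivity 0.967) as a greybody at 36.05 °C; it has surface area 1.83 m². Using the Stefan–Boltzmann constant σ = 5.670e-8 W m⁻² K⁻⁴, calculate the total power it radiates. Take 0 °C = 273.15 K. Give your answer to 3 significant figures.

P ≈ 917 W

T = 36.05 °C + 273.15 = 309.20 K.
Area A = 1.83 m².
P = εσAT⁴ = 0.967 × 5.670×10⁻⁸ × 1.83 × (309.20)⁴ = 917 W.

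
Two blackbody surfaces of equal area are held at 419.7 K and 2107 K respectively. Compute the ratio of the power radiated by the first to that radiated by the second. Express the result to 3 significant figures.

P₁/P₂ ≈ 1.57×10⁻³

With equal areas, P₁/P₂ = (T₁/T₂)⁴ = (419.7/2107)⁴ = 1.57×10⁻³.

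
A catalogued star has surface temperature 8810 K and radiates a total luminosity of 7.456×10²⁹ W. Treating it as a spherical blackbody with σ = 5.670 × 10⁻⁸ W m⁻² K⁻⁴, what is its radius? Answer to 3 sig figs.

L = 4πR²σT⁴ ⇒ R = √(L/(4πσT⁴)).
σT⁴ = 3.41575×10⁸ W/m², so R = √(7.456×10²⁹/(4π×3.41575×10⁸)) = 1.32×10¹⁰ m.

R ≈ 1.32×10¹⁰ m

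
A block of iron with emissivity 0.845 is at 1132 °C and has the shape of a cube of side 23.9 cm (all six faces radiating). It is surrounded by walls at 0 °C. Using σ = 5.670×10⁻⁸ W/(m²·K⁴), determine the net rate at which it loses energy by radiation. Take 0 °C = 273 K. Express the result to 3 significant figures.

Net loss ≈ 6.39×10⁴ W

T = 1132 °C + 273 = 1405 K.
Surroundings: T = 0 °C + 273 = 273 K.
Area A = 6s² = 6×(0.239 m)² = 0.342726 m².
Net radiated power P_net = εσA(T⁴ − T₀⁴) = 0.845×5.670×10⁻⁸×0.342726×(1405⁴ − 273⁴).
T⁴ − T₀⁴ = 3.89677×10¹² − 5.55457×10⁹ = 3.89122×10¹² K⁴, so P_net = 6.39×10⁴ W.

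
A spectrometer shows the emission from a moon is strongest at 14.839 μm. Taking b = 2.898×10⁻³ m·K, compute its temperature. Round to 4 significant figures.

Wien's law gives T = b/λ_max = (2.898×10⁻³ m·K)/(1.4839×10⁻⁵ m) = 195.3 K.

T ≈ 195.3 K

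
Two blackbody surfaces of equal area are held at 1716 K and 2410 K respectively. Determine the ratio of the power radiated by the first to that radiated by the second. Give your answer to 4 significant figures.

P₁/P₂ ≈ 0.2570

With equal areas, P₁/P₂ = (T₁/T₂)⁴ = (1716/2410)⁴ = 0.2570.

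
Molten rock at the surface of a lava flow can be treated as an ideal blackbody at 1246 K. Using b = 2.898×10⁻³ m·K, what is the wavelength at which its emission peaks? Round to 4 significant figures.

λ_max ≈ 2.326 μm

Wien's displacement law: λ_max = b/T = (2.898×10⁻³ m·K)/(1246 K) = 2.3258×10⁻⁶ m.
That is 2.326 μm, in the infrared range.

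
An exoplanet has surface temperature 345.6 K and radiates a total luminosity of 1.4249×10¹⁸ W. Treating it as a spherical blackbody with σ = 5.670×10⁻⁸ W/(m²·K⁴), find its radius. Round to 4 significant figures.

R ≈ 1.184×10⁷ m

L = 4πR²σT⁴ ⇒ R = √(L/(4πσT⁴)).
σT⁴ = 808.869 W/m², so R = √(1.4249×10¹⁸/(4π×808.869)) = 1.184×10⁷ m.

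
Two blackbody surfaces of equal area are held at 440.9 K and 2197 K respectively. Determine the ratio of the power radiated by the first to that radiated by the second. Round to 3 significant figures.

With equal areas, P₁/P₂ = (T₁/T₂)⁴ = (440.9/2197)⁴ = 1.62×10⁻³.

P₁/P₂ ≈ 1.62×10⁻³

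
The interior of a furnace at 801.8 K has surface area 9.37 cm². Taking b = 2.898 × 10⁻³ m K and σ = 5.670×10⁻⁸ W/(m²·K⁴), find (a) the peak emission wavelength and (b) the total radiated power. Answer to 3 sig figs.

(a) λ_max = b/T = 2.898×10⁻³/801.8 = 3.614×10⁻⁶ m = 3.61 μm.
Area A = 9.37 cm² = 9.37×10⁻⁴ m².
(b) P = σAT⁴ = 5.670×10⁻⁸×9.37×10⁻⁴×(801.8)⁴ = 22.0 W.

λ_max ≈ 3.61 μm; P ≈ 22.0 W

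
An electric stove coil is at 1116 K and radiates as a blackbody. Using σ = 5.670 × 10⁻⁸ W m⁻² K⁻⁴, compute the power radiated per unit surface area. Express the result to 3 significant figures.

Stefan–Boltzmann: I = σT⁴ = 5.670×10⁻⁸ × (1116)⁴ = 8.80×10⁴ W/m².

I ≈ 8.80×10⁴ W/m²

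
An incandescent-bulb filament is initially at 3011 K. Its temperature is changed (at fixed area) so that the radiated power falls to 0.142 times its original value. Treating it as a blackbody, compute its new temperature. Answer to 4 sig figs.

P ∝ T⁴, so T₂/T₁ = (P₂/P₁)^(1/4) = (0.142)^(1/4) = 0.613864.
T₂ = 3011 × 0.613864 = 1848 K.

T₂ ≈ 1848 K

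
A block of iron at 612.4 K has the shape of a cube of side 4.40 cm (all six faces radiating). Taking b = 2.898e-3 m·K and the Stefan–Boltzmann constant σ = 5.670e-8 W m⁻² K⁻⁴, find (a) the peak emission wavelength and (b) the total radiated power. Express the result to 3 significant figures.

λ_max ≈ 4.73 μm; P ≈ 92.6 W

(a) λ_max = b/T = 2.898×10⁻³/612.4 = 4.732×10⁻⁶ m = 4.73 μm.
Area A = 6s² = 6×(0.0440 m)² = 0.011616 m².
(b) P = σAT⁴ = 5.670×10⁻⁸×0.011616×(612.4)⁴ = 92.6 W.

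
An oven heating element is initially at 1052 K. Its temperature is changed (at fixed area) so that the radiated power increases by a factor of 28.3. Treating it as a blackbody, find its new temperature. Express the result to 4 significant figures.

T₂ ≈ 2426 K

P ∝ T⁴, so T₂/T₁ = (P₂/P₁)^(1/4) = (28.3)^(1/4) = 2.30646.
T₂ = 1052 × 2.30646 = 2426 K.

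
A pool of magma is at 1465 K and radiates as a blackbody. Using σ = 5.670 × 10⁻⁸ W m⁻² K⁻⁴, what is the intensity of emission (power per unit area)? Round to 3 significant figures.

Stefan–Boltzmann: I = σT⁴ = 5.670×10⁻⁸ × (1465)⁴ = 2.61×10⁵ W/m².

I ≈ 2.61×10⁵ W/m²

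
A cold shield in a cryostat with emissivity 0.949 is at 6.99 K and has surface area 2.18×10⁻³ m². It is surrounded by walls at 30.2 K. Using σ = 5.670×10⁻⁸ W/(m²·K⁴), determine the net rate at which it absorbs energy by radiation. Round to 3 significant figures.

Net gain ≈ 9.73×10⁻⁵ W

Area A = 2.18×10⁻³ m².
Net radiated power P_net = εσA(T⁴ − T₀⁴) = 0.949×5.670×10⁻⁸×2.18×10⁻³×(6.99⁴ − 30.2⁴).
T⁴ − T₀⁴ = 2387.31 − 8.31817×10⁵ = -8.29430×10⁵ K⁴, so P_net = -9.73×10⁻⁵ W — negative, meaning a net gain of 9.73×10⁻⁵ W.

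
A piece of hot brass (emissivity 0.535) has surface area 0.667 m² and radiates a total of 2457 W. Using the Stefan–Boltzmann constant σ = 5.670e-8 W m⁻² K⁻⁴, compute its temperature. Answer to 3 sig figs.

T ≈ 590 K

Area A = 0.667 m².
P = εσAT⁴ ⇒ T = (P/(εσA))^(1/4) = (2457/(0.535×5.670×10⁻⁸×0.667))^(1/4) = 590 K.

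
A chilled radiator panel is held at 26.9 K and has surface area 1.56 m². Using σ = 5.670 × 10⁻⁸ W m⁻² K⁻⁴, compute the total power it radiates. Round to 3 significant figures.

P ≈ 0.0463 W

Area A = 1.56 m².
P = σAT⁴ = 5.670×10⁻⁸ × 1.56 × (26.9)⁴ = 0.0463 W.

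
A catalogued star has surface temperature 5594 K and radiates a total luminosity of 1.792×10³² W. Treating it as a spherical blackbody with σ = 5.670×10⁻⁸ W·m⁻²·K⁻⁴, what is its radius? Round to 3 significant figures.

R ≈ 5.07×10¹¹ m

L = 4πR²σT⁴ ⇒ R = √(L/(4πσT⁴)).
σT⁴ = 5.55230×10⁷ W/m², so R = √(1.792×10³²/(4π×5.55230×10⁷)) = 5.07×10¹¹ m.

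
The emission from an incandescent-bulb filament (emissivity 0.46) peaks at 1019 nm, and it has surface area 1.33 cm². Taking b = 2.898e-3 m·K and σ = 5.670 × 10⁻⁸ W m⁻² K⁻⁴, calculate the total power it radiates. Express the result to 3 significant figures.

Wien's law: T = b/λ_max = 2.898×10⁻³/1.019×10⁻⁶ = 2843.96 K.
Area A = 1.33 cm² = 1.33×10⁻⁴ m².
Then P = εσAT⁴ = 0.46×5.670×10⁻⁸×1.33×10⁻⁴×(2843.96)⁴ = 227 W.

P ≈ 227 W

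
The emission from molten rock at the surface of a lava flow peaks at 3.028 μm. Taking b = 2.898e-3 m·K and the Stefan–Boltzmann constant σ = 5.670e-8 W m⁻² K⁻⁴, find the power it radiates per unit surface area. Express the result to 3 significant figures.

Wien's law: T = b/λ_max = 2.898×10⁻³/3.028×10⁻⁶ = 957.067 K.
Then I = σT⁴ = 5.670×10⁻⁸×(957.067)⁴ = 4.76×10⁴ W/m².

I ≈ 4.76×10⁴ W/m²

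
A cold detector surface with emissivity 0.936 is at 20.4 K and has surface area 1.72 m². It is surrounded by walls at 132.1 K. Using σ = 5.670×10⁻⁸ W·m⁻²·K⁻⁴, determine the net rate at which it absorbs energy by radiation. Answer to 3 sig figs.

Net gain ≈ 27.8 W

Area A = 1.72 m².
Net radiated power P_net = εσA(T⁴ − T₀⁴) = 0.936×5.670×10⁻⁸×1.72×(20.4⁴ − 132.1⁴).
T⁴ − T₀⁴ = 1.73189×10⁵ − 3.04517×10⁸ = -3.04344×10⁸ K⁴, so P_net = -27.8 W — negative, meaning a net gain of 27.8 W.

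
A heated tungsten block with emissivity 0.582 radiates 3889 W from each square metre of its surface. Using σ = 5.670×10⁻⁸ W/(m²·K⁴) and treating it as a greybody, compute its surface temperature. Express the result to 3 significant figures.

I = εσT⁴, so T = (I/εσ)^(1/4) = (3889/(0.582×5.670×10⁻⁸))^(1/4) = 586 K.

T ≈ 586 K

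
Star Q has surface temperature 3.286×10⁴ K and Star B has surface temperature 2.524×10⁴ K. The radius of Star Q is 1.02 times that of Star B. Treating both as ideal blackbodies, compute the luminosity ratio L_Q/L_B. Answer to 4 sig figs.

L_Q/L_B ≈ 2.989

L ∝ R²T⁴, so L_Q/L_B = (R_Q/R_B)²(T_Q/T_B)⁴ = (1.02)² × (3.286×10⁴/2.524×10⁴)⁴ = 1.0404 × 2.87285 = 2.989.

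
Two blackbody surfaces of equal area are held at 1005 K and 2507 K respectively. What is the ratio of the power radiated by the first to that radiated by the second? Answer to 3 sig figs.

With equal areas, P₁/P₂ = (T₁/T₂)⁴ = (1005/2507)⁴ = 0.0258.

P₁/P₂ ≈ 0.0258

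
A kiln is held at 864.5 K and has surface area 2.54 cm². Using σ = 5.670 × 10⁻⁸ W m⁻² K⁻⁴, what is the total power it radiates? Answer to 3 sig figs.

P ≈ 8.04 W

Area A = 2.54 cm² = 2.54×10⁻⁴ m².
P = σAT⁴ = 5.670×10⁻⁸ × 2.54×10⁻⁴ × (864.5)⁴ = 8.04 W.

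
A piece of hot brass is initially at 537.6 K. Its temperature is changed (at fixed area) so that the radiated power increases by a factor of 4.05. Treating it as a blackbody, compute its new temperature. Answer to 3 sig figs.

T₂ ≈ 763 K

P ∝ T⁴, so T₂/T₁ = (P₂/P₁)^(1/4) = (4.05)^(1/4) = 1.41861.
T₂ = 537.6 × 1.41861 = 763 K.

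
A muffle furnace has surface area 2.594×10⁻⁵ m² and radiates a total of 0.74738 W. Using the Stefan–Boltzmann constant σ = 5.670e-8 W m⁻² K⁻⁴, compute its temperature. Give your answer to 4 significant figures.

T ≈ 844.3 K

Area A = 2.594×10⁻⁵ m².
P = σAT⁴ ⇒ T = (P/(σA))^(1/4) = (0.74738/(5.670×10⁻⁸×2.594×10⁻⁵))^(1/4) = 844.3 K.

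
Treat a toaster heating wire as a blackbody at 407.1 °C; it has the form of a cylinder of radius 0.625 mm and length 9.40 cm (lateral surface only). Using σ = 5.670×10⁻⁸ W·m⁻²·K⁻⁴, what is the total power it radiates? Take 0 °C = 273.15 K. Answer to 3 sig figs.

P ≈ 4.48 W

T = 407.1 °C + 273.15 = 680.25 K.
Lateral area A = 2πrL = 2π×6.25×10⁻⁴×0.0940 = 3.69137×10⁻⁴ m².
P = σAT⁴ = 5.670×10⁻⁸ × 3.69137×10⁻⁴ × (680.25)⁴ = 4.48 W.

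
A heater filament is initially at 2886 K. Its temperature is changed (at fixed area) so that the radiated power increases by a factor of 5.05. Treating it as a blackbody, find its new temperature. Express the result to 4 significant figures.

T₂ ≈ 4326 K

P ∝ T⁴, so T₂/T₁ = (P₂/P₁)^(1/4) = (5.05)^(1/4) = 1.49907.
T₂ = 2886 × 1.49907 = 4326 K.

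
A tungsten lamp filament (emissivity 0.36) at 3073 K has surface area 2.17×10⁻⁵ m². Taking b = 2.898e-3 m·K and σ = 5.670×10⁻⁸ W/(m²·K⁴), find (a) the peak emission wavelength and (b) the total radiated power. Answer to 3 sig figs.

(a) λ_max = b/T = 2.898×10⁻³/3073 = 9.431×10⁻⁷ m = 943 nm.
Area A = 2.17×10⁻⁵ m².
(b) P = εσAT⁴ = 0.36×5.670×10⁻⁸×2.17×10⁻⁵×(3073)⁴ = 39.5 W.

λ_max ≈ 943 nm; P ≈ 39.5 W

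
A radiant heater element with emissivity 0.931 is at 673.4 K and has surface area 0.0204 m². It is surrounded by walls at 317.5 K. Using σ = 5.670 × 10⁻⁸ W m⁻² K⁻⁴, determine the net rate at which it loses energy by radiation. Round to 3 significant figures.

Net loss ≈ 210 W

Area A = 0.0204 m².
Net radiated power P_net = εσA(T⁴ − T₀⁴) = 0.931×5.670×10⁻⁸×0.0204×(673.4⁴ − 317.5⁴).
T⁴ − T₀⁴ = 2.05633×10¹¹ − 1.01619×10¹⁰ = 1.95471×10¹¹ K⁴, so P_net = 210 W.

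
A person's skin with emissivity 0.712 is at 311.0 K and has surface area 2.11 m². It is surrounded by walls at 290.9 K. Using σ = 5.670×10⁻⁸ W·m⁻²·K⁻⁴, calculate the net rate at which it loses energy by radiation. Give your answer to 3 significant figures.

Net loss ≈ 187 W

Area A = 2.11 m².
Net radiated power P_net = εσA(T⁴ − T₀⁴) = 0.712×5.670×10⁻⁸×2.11×(311.0⁴ − 290.9⁴).
T⁴ − T₀⁴ = 9.35495×10⁹ − 7.16102×10⁹ = 2.19393×10⁹ K⁴, so P_net = 187 W.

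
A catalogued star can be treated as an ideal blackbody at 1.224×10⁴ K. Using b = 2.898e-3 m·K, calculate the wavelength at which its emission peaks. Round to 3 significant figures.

Wien's displacement law: λ_max = b/T = (2.898×10⁻³ m·K)/(1.224×10⁴ K) = 2.368×10⁻⁷ m.
That is 237 nm, in the ultraviolet range.

λ_max ≈ 237 nm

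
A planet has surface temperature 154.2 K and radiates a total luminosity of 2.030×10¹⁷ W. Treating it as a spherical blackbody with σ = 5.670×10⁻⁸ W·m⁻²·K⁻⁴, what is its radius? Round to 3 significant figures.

R ≈ 2.24×10⁷ m

L = 4πR²σT⁴ ⇒ R = √(L/(4πσT⁴)).
σT⁴ = 32.0568 W/m², so R = √(2.030×10¹⁷/(4π×32.0568)) = 2.24×10⁷ m.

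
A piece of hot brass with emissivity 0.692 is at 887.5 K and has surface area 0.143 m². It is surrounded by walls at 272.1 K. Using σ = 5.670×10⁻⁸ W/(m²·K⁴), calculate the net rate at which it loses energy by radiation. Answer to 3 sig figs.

Net loss ≈ 3.45×10³ W

Area A = 0.143 m².
Net radiated power P_net = εσA(T⁴ − T₀⁴) = 0.692×5.670×10⁻⁸×0.143×(887.5⁴ − 272.1⁴).
T⁴ − T₀⁴ = 6.20402×10¹¹ − 5.48169×10⁹ = 6.14920×10¹¹ K⁴, so P_net = 3.45×10³ W.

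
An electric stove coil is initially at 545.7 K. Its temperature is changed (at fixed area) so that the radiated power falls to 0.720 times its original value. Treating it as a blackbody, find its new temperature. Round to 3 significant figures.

P ∝ T⁴, so T₂/T₁ = (P₂/P₁)^(1/4) = (0.720)^(1/4) = 0.921156.
T₂ = 545.7 × 0.921156 = 503 K.

T₂ ≈ 503 K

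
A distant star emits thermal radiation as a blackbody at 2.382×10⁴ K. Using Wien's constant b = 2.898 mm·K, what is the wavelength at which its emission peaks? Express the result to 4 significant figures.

Wien's displacement law: λ_max = b/T = (2.898×10⁻³ m·K)/(2.382×10⁴ K) = 1.2166×10⁻⁷ m.
That is 121.7 nm, in the ultraviolet range.

λ_max ≈ 121.7 nm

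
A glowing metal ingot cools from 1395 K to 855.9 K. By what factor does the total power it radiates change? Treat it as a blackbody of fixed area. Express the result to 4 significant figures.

P ∝ T⁴, so P₂/P₁ = (T₂/T₁)⁴ = (855.9/1395)⁴ = (0.613548)⁴ = 0.1417.

P₂/P₁ ≈ 0.1417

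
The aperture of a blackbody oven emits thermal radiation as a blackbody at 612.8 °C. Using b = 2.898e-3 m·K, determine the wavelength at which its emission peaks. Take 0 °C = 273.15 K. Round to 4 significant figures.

λ_max ≈ 3.271 μm

T = 612.8 °C + 273.15 = 885.95 K.
Wien's displacement law: λ_max = b/T = (2.898×10⁻³ m·K)/(885.95 K) = 3.2711×10⁻⁶ m.
That is 3.271 μm, in the infrared range.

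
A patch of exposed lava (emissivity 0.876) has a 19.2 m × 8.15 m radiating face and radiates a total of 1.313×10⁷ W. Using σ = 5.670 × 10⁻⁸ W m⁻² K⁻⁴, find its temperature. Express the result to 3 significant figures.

T ≈ 1.14×10³ K

Area A = 19.2 × 8.15 = 156.48 m².
P = εσAT⁴ ⇒ T = (P/(εσA))^(1/4) = (1.313×10⁷/(0.876×5.670×10⁻⁸×156.48))^(1/4) = 1.14×10³ K.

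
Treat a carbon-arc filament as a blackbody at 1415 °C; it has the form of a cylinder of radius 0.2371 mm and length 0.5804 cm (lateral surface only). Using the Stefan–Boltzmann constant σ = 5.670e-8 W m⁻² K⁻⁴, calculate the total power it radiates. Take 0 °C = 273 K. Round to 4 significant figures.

T = 1415 °C + 273 = 1688 K.
Lateral area A = 2πrL = 2π×2.371×10⁻⁴×5.804×10⁻³ = 8.64647×10⁻⁶ m².
P = σAT⁴ = 5.670×10⁻⁸ × 8.64647×10⁻⁶ × (1688)⁴ = 3.980 W.

P ≈ 3.980 W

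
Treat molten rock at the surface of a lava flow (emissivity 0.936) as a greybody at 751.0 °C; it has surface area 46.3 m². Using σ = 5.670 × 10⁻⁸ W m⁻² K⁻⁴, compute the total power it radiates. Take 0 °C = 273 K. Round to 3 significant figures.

P ≈ 2.70×10⁶ W

T = 751.0 °C + 273 = 1024.0 K.
Area A = 46.3 m².
P = εσAT⁴ = 0.936 × 5.670×10⁻⁸ × 46.3 × (1024.0)⁴ = 2.70×10⁶ W.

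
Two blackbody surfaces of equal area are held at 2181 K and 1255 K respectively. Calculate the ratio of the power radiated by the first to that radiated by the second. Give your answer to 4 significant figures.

P₁/P₂ ≈ 9.121

With equal areas, P₁/P₂ = (T₁/T₂)⁴ = (2181/1255)⁴ = 9.121.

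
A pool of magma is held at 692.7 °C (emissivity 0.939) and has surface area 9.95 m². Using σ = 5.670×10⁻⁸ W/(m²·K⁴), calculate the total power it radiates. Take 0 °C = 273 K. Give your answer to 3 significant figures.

T = 692.7 °C + 273 = 965.7 K.
Area A = 9.95 m².
P = εσAT⁴ = 0.939 × 5.670×10⁻⁸ × 9.95 × (965.7)⁴ = 4.61×10⁵ W.

P ≈ 4.61×10⁵ W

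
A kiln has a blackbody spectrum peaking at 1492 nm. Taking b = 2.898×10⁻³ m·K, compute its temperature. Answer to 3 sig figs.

Wien's law gives T = b/λ_max = (2.898×10⁻³ m·K)/(1.492×10⁻⁶ m) = 1.94×10³ K.

T ≈ 1.94×10³ K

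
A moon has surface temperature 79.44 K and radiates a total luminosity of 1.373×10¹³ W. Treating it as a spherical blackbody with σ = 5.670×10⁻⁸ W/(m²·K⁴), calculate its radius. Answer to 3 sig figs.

L = 4πR²σT⁴ ⇒ R = √(L/(4πσT⁴)).
σT⁴ = 2.25808 W/m², so R = √(1.373×10¹³/(4π×2.25808)) = 6.96×10⁵ m.

R ≈ 6.96×10⁵ m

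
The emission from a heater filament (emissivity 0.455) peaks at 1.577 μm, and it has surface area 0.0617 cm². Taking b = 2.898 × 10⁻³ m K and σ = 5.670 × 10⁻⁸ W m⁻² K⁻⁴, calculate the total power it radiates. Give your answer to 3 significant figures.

Wien's law: T = b/λ_max = 2.898×10⁻³/1.577×10⁻⁶ = 1837.67 K.
Area A = 0.0617 cm² = 6.17×10⁻⁶ m².
Then P = εσAT⁴ = 0.455×5.670×10⁻⁸×6.17×10⁻⁶×(1837.67)⁴ = 1.82 W.

P ≈ 1.82 W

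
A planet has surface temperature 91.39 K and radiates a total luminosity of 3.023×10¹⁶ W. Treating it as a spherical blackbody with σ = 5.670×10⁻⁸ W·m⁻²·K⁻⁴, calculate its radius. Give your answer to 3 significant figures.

R ≈ 2.47×10⁷ m

L = 4πR²σT⁴ ⇒ R = √(L/(4πσT⁴)).
σT⁴ = 3.95528 W/m², so R = √(3.023×10¹⁶/(4π×3.95528)) = 2.47×10⁷ m.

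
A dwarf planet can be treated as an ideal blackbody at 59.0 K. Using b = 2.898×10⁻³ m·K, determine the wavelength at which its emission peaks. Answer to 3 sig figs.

Wien's displacement law: λ_max = b/T = (2.898×10⁻³ m·K)/(59.0 K) = 4.912×10⁻⁵ m.
That is 49.1 μm, in the infrared range.

λ_max ≈ 49.1 μm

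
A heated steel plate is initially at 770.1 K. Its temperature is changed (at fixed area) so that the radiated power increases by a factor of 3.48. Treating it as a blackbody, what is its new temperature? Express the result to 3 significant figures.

P ∝ T⁴, so T₂/T₁ = (P₂/P₁)^(1/4) = (3.48)^(1/4) = 1.36582.
T₂ = 770.1 × 1.36582 = 1.05×10³ K.

T₂ ≈ 1.05×10³ K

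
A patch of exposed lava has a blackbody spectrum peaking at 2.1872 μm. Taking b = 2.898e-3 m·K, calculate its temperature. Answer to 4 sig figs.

T ≈ 1325 K

Wien's law gives T = b/λ_max = (2.898×10⁻³ m·K)/(2.1872×10⁻⁶ m) = 1325 K.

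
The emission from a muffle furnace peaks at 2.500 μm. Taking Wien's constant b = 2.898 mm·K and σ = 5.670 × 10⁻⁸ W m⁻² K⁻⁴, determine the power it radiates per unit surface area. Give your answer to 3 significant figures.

Wien's law: T = b/λ_max = 2.898×10⁻³/2.500×10⁻⁶ = 1159.20 K.
Then I = σT⁴ = 5.670×10⁻⁸×(1159.20)⁴ = 1.02×10⁵ W/m².

I ≈ 1.02×10⁵ W/m²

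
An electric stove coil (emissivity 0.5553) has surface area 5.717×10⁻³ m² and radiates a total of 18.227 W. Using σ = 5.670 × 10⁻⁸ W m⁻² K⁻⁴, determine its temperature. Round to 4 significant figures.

T ≈ 564.1 K

Area A = 5.717×10⁻³ m².
P = εσAT⁴ ⇒ T = (P/(εσA))^(1/4) = (18.227/(0.5553×5.670×10⁻⁸×5.717×10⁻³))^(1/4) = 564.1 K.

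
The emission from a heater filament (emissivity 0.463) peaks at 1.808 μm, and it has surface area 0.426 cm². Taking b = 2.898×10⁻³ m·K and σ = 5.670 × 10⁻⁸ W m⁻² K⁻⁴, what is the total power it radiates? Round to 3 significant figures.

Wien's law: T = b/λ_max = 2.898×10⁻³/1.808×10⁻⁶ = 1602.88 K.
Area A = 0.426 cm² = 4.26×10⁻⁵ m².
Then P = εσAT⁴ = 0.463×5.670×10⁻⁸×4.26×10⁻⁵×(1602.88)⁴ = 7.38 W.

P ≈ 7.38 W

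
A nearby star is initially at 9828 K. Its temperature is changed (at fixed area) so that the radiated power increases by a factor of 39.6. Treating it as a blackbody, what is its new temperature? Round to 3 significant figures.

T₂ ≈ 2.47×10⁴ K

P ∝ T⁴, so T₂/T₁ = (P₂/P₁)^(1/4) = (39.6)^(1/4) = 2.50856.
T₂ = 9828 × 2.50856 = 2.47×10⁴ K.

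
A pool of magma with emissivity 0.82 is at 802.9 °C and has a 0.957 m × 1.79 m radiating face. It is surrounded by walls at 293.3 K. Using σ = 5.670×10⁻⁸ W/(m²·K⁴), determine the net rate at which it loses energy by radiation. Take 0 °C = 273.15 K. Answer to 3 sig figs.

T = 802.9 °C + 273.15 = 1076.05 K.
Area A = 0.957 × 1.79 = 1.71303 m².
Net radiated power P_net = εσA(T⁴ − T₀⁴) = 0.82×5.670×10⁻⁸×1.71303×(1076.05⁴ − 293.3⁴).
T⁴ − T₀⁴ = 1.34069×10¹² − 7.40028×10⁹ = 1.33329×10¹² K⁴, so P_net = 1.06×10⁵ W.

Net loss ≈ 1.06×10⁵ W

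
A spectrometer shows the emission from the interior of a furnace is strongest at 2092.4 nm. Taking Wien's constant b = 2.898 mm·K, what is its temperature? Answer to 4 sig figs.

T ≈ 1385 K

Wien's law gives T = b/λ_max = (2.898×10⁻³ m·K)/(2.0924×10⁻⁶ m) = 1385 K.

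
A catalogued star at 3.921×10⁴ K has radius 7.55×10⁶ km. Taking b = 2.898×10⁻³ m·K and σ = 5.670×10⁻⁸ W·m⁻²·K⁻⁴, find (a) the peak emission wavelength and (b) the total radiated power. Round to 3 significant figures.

λ_max ≈ 73.9 nm; P ≈ 9.60×10³¹ W

(a) λ_max = b/T = 2.898×10⁻³/3.921×10⁴ = 7.391×10⁻⁸ m = 73.9 nm.
Surface area A = 4πR² = 4π(7.55×10⁹ m)² = 7.16315×10²⁰ m².
(b) P = σAT⁴ = 5.670×10⁻⁸×7.16315×10²⁰×(3.921×10⁴)⁴ = 9.60×10³¹ W.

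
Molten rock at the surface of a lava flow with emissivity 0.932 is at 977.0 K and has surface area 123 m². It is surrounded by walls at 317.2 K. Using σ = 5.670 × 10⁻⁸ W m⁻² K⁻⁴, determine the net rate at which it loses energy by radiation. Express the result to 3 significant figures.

Area A = 123 m².
Net radiated power P_net = εσA(T⁴ − T₀⁴) = 0.932×5.670×10⁻⁸×123×(977.0⁴ − 317.2⁴).
T⁴ − T₀⁴ = 9.11126×10¹¹ − 1.01235×10¹⁰ = 9.01002×10¹¹ K⁴, so P_net = 5.86×10⁶ W.

Net loss ≈ 5.86×10⁶ W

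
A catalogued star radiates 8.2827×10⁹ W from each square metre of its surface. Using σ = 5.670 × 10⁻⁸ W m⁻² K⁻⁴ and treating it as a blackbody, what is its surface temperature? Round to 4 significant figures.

I = σT⁴, so T = (I/σ)^(1/4) = (8.2827×10⁹/(5.670×10⁻⁸))^(1/4) = 1.955×10⁴ K.

T ≈ 1.955×10⁴ K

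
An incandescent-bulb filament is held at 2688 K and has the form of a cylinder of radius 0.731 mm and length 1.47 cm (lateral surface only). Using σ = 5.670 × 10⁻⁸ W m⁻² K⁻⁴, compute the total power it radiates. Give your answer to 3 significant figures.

P ≈ 200 W

Lateral area A = 2πrL = 2π×7.31×10⁻⁴×0.0147 = 6.75172×10⁻⁵ m².
P = σAT⁴ = 5.670×10⁻⁸ × 6.75172×10⁻⁵ × (2688)⁴ = 200 W.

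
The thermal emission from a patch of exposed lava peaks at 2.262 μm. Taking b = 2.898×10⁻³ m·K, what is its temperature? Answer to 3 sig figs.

T ≈ 1.28×10³ K

Wien's law gives T = b/λ_max = (2.898×10⁻³ m·K)/(2.262×10⁻⁶ m) = 1.28×10³ K.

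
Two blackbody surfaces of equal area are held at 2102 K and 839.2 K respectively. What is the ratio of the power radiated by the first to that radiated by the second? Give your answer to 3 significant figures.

P₁/P₂ ≈ 39.4

With equal areas, P₁/P₂ = (T₁/T₂)⁴ = (2102/839.2)⁴ = 39.4.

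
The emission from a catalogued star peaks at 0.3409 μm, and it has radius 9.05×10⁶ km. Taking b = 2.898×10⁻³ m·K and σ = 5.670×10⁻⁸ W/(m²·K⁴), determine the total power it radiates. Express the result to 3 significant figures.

P ≈ 3.05×10²⁹ W

Wien's law: T = b/λ_max = 2.898×10⁻³/3.409×10⁻⁷ = 8501.03 K.
Surface area A = 4πR² = 4π(9.05×10⁹ m)² = 1.02922×10²¹ m².
Then P = σAT⁴ = 5.670×10⁻⁸×1.02922×10²¹×(8501.03)⁴ = 3.05×10²⁹ W.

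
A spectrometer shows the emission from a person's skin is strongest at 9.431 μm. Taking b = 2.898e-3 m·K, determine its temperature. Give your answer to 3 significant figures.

Wien's law gives T = b/λ_max = (2.898×10⁻³ m·K)/(9.431×10⁻⁶ m) = 307 K.

T ≈ 307 K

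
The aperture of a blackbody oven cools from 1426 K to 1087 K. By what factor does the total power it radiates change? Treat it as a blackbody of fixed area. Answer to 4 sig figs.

P ∝ T⁴, so P₂/P₁ = (T₂/T₁)⁴ = (1087/1426)⁴ = (0.762272)⁴ = 0.3376.

P₂/P₁ ≈ 0.3376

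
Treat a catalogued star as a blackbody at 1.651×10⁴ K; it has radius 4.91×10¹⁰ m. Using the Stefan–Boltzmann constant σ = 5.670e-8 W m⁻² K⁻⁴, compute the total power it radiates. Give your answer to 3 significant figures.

Surface area A = 4πR² = 4π(4.91×10¹⁰ m)² = 3.02951×10²² m².
P = σAT⁴ = 5.670×10⁻⁸ × 3.02951×10²² × (1.651×10⁴)⁴ = 1.28×10³² W.

P ≈ 1.28×10³² W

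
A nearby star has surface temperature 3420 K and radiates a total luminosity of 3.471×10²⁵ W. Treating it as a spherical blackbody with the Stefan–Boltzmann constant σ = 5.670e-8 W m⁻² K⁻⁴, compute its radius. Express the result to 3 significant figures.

L = 4πR²σT⁴ ⇒ R = √(L/(4πσT⁴)).
σT⁴ = 7.75689×10⁶ W/m², so R = √(3.471×10²⁵/(4π×7.75689×10⁶)) = 5.97×10⁸ m.

R ≈ 5.97×10⁸ m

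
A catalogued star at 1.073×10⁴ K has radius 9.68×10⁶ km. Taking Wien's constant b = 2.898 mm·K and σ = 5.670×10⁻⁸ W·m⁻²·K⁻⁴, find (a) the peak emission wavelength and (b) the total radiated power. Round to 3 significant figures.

λ_max ≈ 270 nm; P ≈ 8.85×10²⁹ W

(a) λ_max = b/T = 2.898×10⁻³/1.073×10⁴ = 2.701×10⁻⁷ m = 270 nm.
Surface area A = 4πR² = 4π(9.68×10⁹ m)² = 1.17750×10²¹ m².
(b) P = σAT⁴ = 5.670×10⁻⁸×1.17750×10²¹×(1.073×10⁴)⁴ = 8.85×10²⁹ W.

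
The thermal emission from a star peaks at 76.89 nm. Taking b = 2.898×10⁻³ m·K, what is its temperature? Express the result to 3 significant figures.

Wien's law gives T = b/λ_max = (2.898×10⁻³ m·K)/(7.689×10⁻⁸ m) = 3.77×10⁴ K.

T ≈ 3.77×10⁴ K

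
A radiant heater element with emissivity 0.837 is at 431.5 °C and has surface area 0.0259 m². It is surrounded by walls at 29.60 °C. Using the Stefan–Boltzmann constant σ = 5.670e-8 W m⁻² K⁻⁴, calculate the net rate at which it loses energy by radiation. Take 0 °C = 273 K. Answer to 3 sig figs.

Net loss ≈ 292 W

T = 431.5 °C + 273 = 704.5 K.
Surroundings: T = 29.60 °C + 273 = 302.60 K.
Area A = 0.0259 m².
Net radiated power P_net = εσA(T⁴ − T₀⁴) = 0.837×5.670×10⁻⁸×0.0259×(704.5⁴ − 302.60⁴).
T⁴ − T₀⁴ = 2.46334×10¹¹ − 8.38447×10⁹ = 2.37950×10¹¹ K⁴, so P_net = 292 W.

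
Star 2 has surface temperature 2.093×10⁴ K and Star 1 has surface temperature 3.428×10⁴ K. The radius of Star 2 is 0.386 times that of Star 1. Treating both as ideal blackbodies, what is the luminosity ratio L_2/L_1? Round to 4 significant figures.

L ∝ R²T⁴, so L_2/L_1 = (R_2/R_1)²(T_2/T_1)⁴ = (0.386)² × (2.093×10⁴/3.428×10⁴)⁴ = 0.148996 × 0.138968 = 0.02071.

L_2/L_1 ≈ 0.02071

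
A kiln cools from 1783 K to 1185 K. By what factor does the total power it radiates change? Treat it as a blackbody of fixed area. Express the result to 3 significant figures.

P₂/P₁ ≈ 0.195

P ∝ T⁴, so P₂/P₁ = (T₂/T₁)⁴ = (1185/1783)⁴ = (0.664610)⁴ = 0.195.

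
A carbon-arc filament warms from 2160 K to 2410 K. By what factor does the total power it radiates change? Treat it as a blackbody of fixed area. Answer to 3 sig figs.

P₂/P₁ ≈ 1.55

P ∝ T⁴, so P₂/P₁ = (T₂/T₁)⁴ = (2410/2160)⁴ = (1.11574)⁴ = 1.55.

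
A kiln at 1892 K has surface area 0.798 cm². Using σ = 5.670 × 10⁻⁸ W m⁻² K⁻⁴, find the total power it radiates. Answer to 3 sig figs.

Area A = 0.798 cm² = 7.98×10⁻⁵ m².
P = σAT⁴ = 5.670×10⁻⁸ × 7.98×10⁻⁵ × (1892)⁴ = 58.0 W.

P ≈ 58.0 W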